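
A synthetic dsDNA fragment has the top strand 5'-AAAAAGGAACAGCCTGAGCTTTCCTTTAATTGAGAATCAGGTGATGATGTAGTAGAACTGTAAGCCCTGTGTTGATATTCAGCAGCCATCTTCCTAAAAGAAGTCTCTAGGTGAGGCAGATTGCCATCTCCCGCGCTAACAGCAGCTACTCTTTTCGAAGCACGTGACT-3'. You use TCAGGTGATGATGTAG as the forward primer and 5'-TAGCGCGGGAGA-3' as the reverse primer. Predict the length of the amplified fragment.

102 bp

Forward primer TCAGGTGATGATGTAG is found on the top strand at positions 37–52.
Reverse complement of the reverse primer: TCTCCCGCGCTA. This occurs on the top strand at positions 127–138.
The product runs from position 37 to position 138, so its length is 138 − 37 + 1 = 102 bp.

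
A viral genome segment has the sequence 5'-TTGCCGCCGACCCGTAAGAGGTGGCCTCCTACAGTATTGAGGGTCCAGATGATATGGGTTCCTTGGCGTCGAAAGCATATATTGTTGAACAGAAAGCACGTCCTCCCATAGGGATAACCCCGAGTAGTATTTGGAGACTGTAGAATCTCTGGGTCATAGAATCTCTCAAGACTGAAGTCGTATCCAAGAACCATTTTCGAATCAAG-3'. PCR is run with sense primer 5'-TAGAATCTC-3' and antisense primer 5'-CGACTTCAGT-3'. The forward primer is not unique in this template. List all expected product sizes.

The forward primer TAGAATCTC matches the top strand at positions 141–149, 157–165.
The reverse primer's reverse complement is ACTGAAGTCG, matching at positions 171–180.
Each forward site pairs with the reverse site to give a product ending at position 180: sizes 40, 24 bp.

40 bp, 24 bp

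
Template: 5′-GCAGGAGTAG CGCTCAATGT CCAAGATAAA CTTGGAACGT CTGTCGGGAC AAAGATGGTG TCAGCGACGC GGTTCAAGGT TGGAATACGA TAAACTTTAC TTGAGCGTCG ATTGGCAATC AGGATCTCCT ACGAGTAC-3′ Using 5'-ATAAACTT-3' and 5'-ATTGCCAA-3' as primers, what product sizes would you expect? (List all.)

The forward primer ATAAACTT matches the top strand at positions 26–33, 90–97.
The reverse primer's reverse complement is TTGGCAAT, matching at positions 112–119.
Each forward site pairs with the reverse site to give a product ending at position 119: sizes 94, 30 bp.

94 bp, 30 bp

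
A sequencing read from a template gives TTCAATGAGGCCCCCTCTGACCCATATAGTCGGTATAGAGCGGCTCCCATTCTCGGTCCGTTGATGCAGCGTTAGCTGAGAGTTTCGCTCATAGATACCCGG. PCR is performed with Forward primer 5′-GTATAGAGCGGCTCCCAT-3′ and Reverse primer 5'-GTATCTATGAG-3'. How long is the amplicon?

66 bp

Forward primer GTATAGAGCGGCTCCCAT is found on the top strand at positions 33–50.
The reverse primer's reverse complement is CTCATAGATAC, which matches the template at positions 88–98.
Amplicon spans positions 33–98: 66 bp.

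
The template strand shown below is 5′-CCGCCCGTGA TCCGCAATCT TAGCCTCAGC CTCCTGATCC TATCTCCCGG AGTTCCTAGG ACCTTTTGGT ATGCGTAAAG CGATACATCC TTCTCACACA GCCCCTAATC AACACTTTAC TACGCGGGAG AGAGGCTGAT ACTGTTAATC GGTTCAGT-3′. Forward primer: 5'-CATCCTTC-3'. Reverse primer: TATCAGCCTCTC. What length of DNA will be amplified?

The forward primer matches the template at positions 86–93.
The reverse primer's reverse complement is GAGAGGCTGATA, which matches the template at positions 130–141.
Product length = (reverse-primer end) − (forward-primer start) + 1 = 141 − 86 + 1 = 56 bp.

56 bp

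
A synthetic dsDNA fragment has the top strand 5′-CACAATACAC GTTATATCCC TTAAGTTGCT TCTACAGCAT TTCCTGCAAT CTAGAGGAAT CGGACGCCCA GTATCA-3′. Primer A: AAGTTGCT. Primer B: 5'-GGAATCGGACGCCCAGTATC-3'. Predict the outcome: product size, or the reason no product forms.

No product — both primers anneal to the same strand and extend in the same direction.

Primer A (AAGTTGCT) matches the top strand at positions 23–30 (3' end points downstream).
Primer B (GGAATCGGACGCCCAGTATC) also matches the top strand directly, at positions 56–75 — its reverse complement GATACTGGGCGTCCGATTCC is not present.
Both primers anneal to the bottom strand with 3' ends pointing the same way, so neither can prime synthesis back toward the other.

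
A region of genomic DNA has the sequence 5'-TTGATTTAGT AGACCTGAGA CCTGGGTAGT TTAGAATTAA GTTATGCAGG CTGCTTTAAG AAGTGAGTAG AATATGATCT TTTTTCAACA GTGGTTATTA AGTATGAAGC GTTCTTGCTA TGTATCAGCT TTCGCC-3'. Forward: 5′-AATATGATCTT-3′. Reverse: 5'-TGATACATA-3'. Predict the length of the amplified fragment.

The forward primer matches the template at positions 71–81.
The reverse primer's reverse complement is TATGTATCA, which matches the template at positions 119–127.
Amplicon spans positions 71–127: 57 bp.

57 bp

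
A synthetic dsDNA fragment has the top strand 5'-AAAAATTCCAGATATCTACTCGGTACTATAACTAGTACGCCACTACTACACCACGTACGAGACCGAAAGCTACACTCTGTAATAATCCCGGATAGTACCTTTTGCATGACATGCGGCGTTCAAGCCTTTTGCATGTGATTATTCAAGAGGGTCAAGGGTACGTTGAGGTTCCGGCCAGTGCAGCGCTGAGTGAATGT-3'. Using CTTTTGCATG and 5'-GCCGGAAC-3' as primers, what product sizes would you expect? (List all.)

77 bp, 50 bp

The forward primer CTTTTGCATG matches the top strand at positions 99–108, 126–135.
The reverse primer's reverse complement is GTTCCGGC, matching at positions 168–175.
Each forward site pairs with the reverse site to give a product ending at position 175: sizes 77, 50 bp.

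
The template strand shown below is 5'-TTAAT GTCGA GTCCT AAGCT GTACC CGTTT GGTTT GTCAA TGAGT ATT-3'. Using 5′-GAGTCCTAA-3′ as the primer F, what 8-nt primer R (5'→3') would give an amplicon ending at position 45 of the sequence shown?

5'-ACTCATTG-3'

The forward primer binds at positions 9–17; the product's 3' end on the top strand is position 45.
The reverse primer anneals to the top strand over positions 38–45, i.e. to CAATGAGT.
Its sequence written 5'→3' is the reverse complement: ACTCATTG.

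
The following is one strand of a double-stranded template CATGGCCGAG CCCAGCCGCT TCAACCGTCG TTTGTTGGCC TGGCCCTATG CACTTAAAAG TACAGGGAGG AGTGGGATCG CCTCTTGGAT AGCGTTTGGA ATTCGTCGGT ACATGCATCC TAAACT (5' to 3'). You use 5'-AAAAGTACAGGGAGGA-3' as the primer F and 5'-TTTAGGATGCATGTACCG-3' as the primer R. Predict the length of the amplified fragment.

69 bp

Scanning the template, AAAAGTACAGGGAGGA occurs at positions 56–71; this primer anneals to the bottom strand there with its 3' end pointing downstream.
The reverse primer's reverse complement is CGGTACATGCATCCTAAA, which matches the template at positions 107–124.
The product runs from position 56 to position 124, so its length is 124 − 56 + 1 = 69 bp.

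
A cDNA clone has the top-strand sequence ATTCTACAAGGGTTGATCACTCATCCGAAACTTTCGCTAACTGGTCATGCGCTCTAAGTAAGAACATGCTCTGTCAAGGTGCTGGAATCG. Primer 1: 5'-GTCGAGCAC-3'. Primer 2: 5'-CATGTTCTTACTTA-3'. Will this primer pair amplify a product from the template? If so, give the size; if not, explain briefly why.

Primer 1 (GTCGAGCAC) does not match the top strand, and its reverse complement GTGCTCGAC does not match either.
With no annealing site for primer 1, no amplification occurs.

No product — primer 1 has no binding site in the template.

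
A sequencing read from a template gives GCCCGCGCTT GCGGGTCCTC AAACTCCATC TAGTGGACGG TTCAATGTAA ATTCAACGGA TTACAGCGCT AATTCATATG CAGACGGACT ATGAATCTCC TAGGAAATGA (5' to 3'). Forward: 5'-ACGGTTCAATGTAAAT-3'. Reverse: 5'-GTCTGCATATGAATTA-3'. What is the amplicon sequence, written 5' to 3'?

5'-ACGGTTCAATGTAAATTCAACGGATTACAGCGCTAATTCATATGCAGAC-3'

The forward primer matches the template at positions 37–52.
The reverse primer's reverse complement is TAATTCATATGCAGAC, which matches the template at positions 70–85.
The product is the template from position 37 through 85 (49 bp).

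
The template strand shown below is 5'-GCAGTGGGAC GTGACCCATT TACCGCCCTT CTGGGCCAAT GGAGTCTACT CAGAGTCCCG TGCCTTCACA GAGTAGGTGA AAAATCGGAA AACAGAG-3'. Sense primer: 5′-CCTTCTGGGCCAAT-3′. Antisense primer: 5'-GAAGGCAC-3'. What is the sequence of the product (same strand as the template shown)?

5'-CCTTCTGGGCCAATGGAGTCTACTCAGAGTCCCGTGCCTTC-3'

The forward primer matches the template at positions 27–40.
Taking the reverse complement of GAAGGCAC gives GTGCCTTC, found at positions 60–67 on the template; the primer anneals here to the top strand with its 3' end pointing upstream.
The product is the template from position 27 through 67 (41 bp).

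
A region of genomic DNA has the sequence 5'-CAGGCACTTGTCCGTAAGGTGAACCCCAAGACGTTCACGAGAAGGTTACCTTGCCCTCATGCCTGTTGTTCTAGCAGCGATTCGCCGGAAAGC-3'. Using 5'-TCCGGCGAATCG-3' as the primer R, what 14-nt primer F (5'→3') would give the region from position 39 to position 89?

The reverse primer's reverse complement CGATTCGCCGGA matches the template at positions 78–89; the product starts at position 39.
The forward primer is identical to the top strand over positions 39–52: GAGAAGGTTACCTT.

5'-GAGAAGGTTACCTT-3'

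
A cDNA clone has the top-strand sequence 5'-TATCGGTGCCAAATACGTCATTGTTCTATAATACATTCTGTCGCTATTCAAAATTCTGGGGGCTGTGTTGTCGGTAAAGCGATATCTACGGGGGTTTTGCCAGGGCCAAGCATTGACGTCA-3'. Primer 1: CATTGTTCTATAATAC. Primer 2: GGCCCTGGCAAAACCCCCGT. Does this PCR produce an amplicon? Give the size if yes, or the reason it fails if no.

Yes — an 89 bp product.

Primer 1 (CATTGTTCTATAATAC) matches the top strand at positions 19–34; it acts as a forward primer.
Primer 2's reverse complement is ACGGGGGTTTTGCCAGGGCC, matching the top strand at positions 88–107; it acts as a reverse primer.
The 3' ends face each other across positions 19–107, giving an 89 bp product.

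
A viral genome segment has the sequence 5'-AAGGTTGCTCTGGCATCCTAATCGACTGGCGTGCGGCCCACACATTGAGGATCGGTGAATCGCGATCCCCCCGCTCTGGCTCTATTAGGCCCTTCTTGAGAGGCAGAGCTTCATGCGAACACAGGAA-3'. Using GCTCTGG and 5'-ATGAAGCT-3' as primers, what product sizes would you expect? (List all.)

The forward primer GCTCTGG matches the top strand at positions 7–13, 73–79.
The reverse primer's reverse complement is AGCTTCAT, matching at positions 107–114.
Each forward site pairs with the reverse site to give a product ending at position 114: sizes 108, 42 bp.

108 bp, 42 bp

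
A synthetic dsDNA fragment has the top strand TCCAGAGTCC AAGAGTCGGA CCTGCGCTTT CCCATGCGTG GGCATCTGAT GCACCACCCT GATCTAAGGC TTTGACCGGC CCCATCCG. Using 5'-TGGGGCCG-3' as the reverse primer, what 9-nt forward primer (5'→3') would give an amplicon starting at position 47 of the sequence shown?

The reverse primer's reverse complement CGGCCCCA matches the template at positions 77–84; the product starts at position 47.
The forward primer is identical to the top strand over positions 47–55: TGATGCACC.

5'-TGATGCACC-3'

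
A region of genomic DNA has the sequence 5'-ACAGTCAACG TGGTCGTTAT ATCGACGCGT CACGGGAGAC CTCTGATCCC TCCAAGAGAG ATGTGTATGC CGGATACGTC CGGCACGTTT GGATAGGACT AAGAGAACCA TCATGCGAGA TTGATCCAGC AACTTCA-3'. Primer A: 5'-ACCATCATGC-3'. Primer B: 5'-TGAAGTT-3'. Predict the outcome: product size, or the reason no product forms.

Primer A (ACCATCATGC) matches the top strand at positions 107–116; it acts as a forward primer.
Primer B's reverse complement is AACTTCA, matching the top strand at positions 131–137; it acts as a reverse primer.
The 3' ends face each other across positions 107–137, giving a 31 bp product.

Yes — a 31 bp product.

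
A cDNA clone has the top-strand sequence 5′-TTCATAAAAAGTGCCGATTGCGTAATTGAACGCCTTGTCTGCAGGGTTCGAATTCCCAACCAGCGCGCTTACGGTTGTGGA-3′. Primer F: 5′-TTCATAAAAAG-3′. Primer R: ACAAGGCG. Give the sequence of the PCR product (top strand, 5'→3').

The forward primer matches the template at positions 1–11.
Taking the reverse complement of ACAAGGCG gives CGCCTTGT, found at positions 31–38 on the template; the primer anneals here to the top strand with its 3' end pointing upstream.
The product is the template from position 1 through 38 (38 bp).

5'-TTCATAAAAAGTGCCGATTGCGTAATTGAACGCCTTGT-3'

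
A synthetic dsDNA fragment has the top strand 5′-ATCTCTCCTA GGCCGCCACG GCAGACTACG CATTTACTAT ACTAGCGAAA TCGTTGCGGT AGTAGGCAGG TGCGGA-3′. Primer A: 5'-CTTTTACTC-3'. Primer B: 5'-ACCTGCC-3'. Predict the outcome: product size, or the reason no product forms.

No product — primer A has no binding site in the template.

Primer A (CTTTTACTC) does not match the top strand, and its reverse complement GAGTAAAAG does not match either.
With no annealing site for primer A, no amplification occurs.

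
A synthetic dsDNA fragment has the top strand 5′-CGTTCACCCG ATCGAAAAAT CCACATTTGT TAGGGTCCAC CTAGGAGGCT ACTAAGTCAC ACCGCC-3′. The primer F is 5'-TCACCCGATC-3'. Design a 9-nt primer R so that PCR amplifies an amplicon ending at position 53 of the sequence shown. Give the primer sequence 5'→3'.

The forward primer binds at positions 4–13; the product's 3' end on the top strand is position 53.
The reverse primer anneals to the top strand over positions 45–53, i.e. to GAGGCTACT.
Its sequence written 5'→3' is the reverse complement: AGTAGCCTC.

5'-AGTAGCCTC-3'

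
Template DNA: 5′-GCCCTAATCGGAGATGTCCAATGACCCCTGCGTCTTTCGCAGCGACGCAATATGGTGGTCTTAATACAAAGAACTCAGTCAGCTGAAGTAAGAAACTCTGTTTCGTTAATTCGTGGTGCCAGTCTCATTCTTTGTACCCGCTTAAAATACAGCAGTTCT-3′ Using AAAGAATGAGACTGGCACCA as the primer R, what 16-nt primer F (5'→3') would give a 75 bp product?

The reverse primer's reverse complement TGGTGCCAGTCTCATTCTTT matches the template at positions 114–133, so the product ends at position 133.
A 75 bp product then starts at position 133 − 75 + 1 = 59.
The forward primer is identical to the top strand there: TCTTAATACAAAGAAC.

5'-TCTTAATACAAAGAAC-3'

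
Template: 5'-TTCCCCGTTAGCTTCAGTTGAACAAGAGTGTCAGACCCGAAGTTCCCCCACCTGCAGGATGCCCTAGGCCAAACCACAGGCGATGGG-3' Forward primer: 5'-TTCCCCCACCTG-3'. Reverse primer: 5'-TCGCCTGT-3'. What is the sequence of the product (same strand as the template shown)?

Forward primer TTCCCCCACCTG is found on the top strand at positions 43–54.
Reverse complement of the reverse primer: ACAGGCGA. This occurs on the top strand at positions 76–83.
The product is the template from position 43 through 83 (41 bp).

5'-TTCCCCCACCTGCAGGATGCCCTAGGCCAAACCACAGGCGA-3'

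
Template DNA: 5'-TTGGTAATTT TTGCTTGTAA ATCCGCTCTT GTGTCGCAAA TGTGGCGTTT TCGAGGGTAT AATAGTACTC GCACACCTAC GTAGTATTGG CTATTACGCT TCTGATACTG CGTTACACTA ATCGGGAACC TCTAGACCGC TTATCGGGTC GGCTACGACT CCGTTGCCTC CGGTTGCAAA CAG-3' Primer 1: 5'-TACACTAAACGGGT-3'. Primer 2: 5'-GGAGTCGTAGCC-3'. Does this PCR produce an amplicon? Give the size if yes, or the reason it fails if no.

Primer 1 (TACACTAAACGGGT) does not match the top strand, and its reverse complement ACCCGTTTAGTGTA does not match either.
With no annealing site for primer 1, no amplification occurs.

No product — primer 1 has no binding site in the template.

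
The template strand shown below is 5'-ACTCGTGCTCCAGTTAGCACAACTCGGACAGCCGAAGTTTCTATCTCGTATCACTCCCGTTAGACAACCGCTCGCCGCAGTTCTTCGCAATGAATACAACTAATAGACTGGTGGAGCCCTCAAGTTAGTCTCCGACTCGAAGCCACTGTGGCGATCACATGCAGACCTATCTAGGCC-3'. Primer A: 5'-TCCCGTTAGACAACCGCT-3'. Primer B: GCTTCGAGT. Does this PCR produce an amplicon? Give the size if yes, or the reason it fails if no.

Yes — an 89 bp product.

Primer A (TCCCGTTAGACAACCGCT) matches the top strand at positions 55–72; it acts as a forward primer.
Primer B's reverse complement is ACTCGAAGC, matching the top strand at positions 135–143; it acts as a reverse primer.
The 3' ends face each other across positions 55–143, giving an 89 bp product.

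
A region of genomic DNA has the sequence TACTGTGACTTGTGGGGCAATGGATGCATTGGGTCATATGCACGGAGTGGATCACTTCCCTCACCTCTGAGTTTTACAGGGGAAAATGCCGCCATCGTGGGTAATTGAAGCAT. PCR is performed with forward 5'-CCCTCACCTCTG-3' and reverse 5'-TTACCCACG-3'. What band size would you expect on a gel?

47 bp

Scanning the template, CCCTCACCTCTG occurs at positions 58–69; this primer anneals to the bottom strand there with its 3' end pointing downstream.
The reverse primer's reverse complement is CGTGGGTAA, which matches the template at positions 96–104.
Product length = (reverse-primer end) − (forward-primer start) + 1 = 104 − 58 + 1 = 47 bp.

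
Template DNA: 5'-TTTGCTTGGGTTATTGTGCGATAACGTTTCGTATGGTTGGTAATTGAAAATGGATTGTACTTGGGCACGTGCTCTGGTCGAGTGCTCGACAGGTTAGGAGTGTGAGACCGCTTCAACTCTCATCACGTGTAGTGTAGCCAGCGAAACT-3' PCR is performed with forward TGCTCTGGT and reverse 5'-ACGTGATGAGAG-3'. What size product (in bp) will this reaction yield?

59 bp

Scanning the template, TGCTCTGGT occurs at positions 70–78; this primer anneals to the bottom strand there with its 3' end pointing downstream.
The reverse primer's reverse complement is CTCTCATCACGT, which matches the template at positions 117–128.
Product length = (reverse-primer end) − (forward-primer start) + 1 = 128 − 70 + 1 = 59 bp.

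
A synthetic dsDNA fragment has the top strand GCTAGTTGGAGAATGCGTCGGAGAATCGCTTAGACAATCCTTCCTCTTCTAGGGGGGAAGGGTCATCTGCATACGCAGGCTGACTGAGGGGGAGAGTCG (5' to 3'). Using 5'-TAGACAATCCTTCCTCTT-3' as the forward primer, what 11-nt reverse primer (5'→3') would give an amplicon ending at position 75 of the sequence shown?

The forward primer binds at positions 31–48; the product's 3' end on the top strand is position 75.
The reverse primer anneals to the top strand over positions 65–75, i.e. to ATCTGCATACG.
Its sequence written 5'→3' is the reverse complement: CGTATGCAGAT.

5'-CGTATGCAGAT-3'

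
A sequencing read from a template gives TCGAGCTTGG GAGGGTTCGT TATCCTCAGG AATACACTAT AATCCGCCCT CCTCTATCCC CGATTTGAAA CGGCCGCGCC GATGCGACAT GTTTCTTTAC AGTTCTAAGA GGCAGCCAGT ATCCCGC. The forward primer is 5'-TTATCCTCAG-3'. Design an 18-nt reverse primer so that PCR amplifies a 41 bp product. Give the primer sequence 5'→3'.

The forward primer binds at positions 20–29, so a 41 bp product ends at position 20 + 41 − 1 = 60.
The reverse primer anneals to the top strand over positions 43–60, i.e. to TCCGCCCTCCTCTATCCC.
Its sequence written 5'→3' is the reverse complement: GGGATAGAGGAGGGCGGA.

5'-GGGATAGAGGAGGGCGGA-3'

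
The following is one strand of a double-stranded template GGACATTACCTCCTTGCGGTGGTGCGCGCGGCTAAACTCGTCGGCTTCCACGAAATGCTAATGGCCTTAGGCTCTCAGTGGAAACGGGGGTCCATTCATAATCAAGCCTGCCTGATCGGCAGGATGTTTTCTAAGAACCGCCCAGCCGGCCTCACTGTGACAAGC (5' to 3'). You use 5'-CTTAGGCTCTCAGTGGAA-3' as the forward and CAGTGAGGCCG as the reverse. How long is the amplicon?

The forward primer matches the template at positions 66–83.
Reverse complement of the reverse primer: CGGCCTCACTG. This occurs on the top strand at positions 147–157.
Amplicon spans positions 66–157: 92 bp.

92 bp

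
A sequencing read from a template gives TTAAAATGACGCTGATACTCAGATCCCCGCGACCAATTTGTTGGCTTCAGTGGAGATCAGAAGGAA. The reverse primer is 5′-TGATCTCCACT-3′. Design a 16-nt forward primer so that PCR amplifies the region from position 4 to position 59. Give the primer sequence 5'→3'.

5'-AAATGACGCTGATACT-3'

The reverse primer's reverse complement AGTGGAGATCA matches the template at positions 49–59; the product starts at position 4.
The forward primer is identical to the top strand over positions 4–19: AAATGACGCTGATACT.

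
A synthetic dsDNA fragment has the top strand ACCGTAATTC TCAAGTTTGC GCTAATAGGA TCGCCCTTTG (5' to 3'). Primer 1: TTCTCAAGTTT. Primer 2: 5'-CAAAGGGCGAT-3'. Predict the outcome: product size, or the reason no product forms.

Primer 1 (TTCTCAAGTTT) matches the top strand at positions 8–18; it acts as a forward primer.
Primer 2's reverse complement is ATCGCCCTTTG, matching the top strand at positions 30–40; it acts as a reverse primer.
The 3' ends face each other across positions 8–40, giving a 33 bp product.

Yes — a 33 bp product.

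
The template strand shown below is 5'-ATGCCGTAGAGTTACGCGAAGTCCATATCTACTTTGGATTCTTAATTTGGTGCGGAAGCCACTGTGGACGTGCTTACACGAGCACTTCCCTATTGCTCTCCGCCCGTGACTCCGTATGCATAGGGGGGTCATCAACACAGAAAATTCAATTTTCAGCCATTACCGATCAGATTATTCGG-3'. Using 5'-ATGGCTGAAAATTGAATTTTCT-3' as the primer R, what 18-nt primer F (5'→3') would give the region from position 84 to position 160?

5'-ACTTCCCTATTGCTCTCC-3'

The reverse primer's reverse complement AGAAAATTCAATTTTCAGCCAT matches the template at positions 139–160; the product starts at position 84.
The forward primer is identical to the top strand over positions 84–101: ACTTCCCTATTGCTCTCC.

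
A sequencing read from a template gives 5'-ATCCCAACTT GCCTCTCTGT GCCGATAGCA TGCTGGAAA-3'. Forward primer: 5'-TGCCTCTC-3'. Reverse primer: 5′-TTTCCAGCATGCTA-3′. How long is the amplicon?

30 bp

Scanning the template, TGCCTCTC occurs at positions 10–17; this primer anneals to the bottom strand there with its 3' end pointing downstream.
The reverse primer's reverse complement is TAGCATGCTGGAAA, which matches the template at positions 26–39.
The product runs from position 10 to position 39, so its length is 39 − 10 + 1 = 30 bp.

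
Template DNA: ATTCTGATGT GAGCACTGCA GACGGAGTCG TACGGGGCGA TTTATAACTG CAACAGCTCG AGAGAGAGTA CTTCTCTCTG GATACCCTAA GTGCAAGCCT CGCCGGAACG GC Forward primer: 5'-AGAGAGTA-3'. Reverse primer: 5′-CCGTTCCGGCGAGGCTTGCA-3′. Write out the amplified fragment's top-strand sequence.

Scanning the template, AGAGAGTA occurs at positions 63–70; this primer anneals to the bottom strand there with its 3' end pointing downstream.
Taking the reverse complement of CCGTTCCGGCGAGGCTTGCA gives TGCAAGCCTCGCCGGAACGG, found at positions 92–111 on the template; the primer anneals here to the top strand with its 3' end pointing upstream.
The product is the template from position 63 through 111 (49 bp).

5'-AGAGAGTACTTCTCTCTGGATACCCTAAGTGCAAGCCTCGCCGGAACGG-3'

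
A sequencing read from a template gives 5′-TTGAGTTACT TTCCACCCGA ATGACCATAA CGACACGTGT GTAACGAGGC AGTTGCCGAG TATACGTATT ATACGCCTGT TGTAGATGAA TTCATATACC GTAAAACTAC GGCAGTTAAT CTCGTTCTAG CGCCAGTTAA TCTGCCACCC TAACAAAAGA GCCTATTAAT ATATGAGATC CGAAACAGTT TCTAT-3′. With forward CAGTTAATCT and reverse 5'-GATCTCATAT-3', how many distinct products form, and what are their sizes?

The forward primer CAGTTAATCT matches the top strand at positions 113–122, 134–143.
The reverse primer's reverse complement is ATATGAGATC, matching at positions 171–180.
Each forward site pairs with the reverse site to give a product ending at position 180: sizes 68, 47 bp.

Two products: 68 bp, 47 bp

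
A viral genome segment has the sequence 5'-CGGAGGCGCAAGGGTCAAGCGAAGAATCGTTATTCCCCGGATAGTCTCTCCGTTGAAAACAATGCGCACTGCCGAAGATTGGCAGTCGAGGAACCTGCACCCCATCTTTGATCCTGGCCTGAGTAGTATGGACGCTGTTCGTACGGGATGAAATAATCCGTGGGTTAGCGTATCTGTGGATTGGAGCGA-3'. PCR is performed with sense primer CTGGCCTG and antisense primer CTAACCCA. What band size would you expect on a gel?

55 bp

Scanning the template, CTGGCCTG occurs at positions 114–121; this primer anneals to the bottom strand there with its 3' end pointing downstream.
Reverse complement of the reverse primer: TGGGTTAG. This occurs on the top strand at positions 161–168.
Amplicon spans positions 114–168: 55 bp.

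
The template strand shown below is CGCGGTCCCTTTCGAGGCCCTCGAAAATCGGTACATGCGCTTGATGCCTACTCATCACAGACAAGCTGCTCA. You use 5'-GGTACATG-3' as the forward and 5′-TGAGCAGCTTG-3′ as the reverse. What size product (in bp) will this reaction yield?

Forward primer GGTACATG is found on the top strand at positions 30–37.
The reverse primer's reverse complement is CAAGCTGCTCA, which matches the template at positions 62–72.
Amplicon spans positions 30–72: 43 bp.

43 bp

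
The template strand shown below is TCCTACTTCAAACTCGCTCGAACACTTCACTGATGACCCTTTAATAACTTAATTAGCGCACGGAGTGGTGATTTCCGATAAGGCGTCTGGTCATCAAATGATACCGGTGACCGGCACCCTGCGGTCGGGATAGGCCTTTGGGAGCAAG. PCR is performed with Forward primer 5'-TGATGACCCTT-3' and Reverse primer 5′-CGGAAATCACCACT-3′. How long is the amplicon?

The forward primer matches the template at positions 31–41.
Reverse complement of the reverse primer: AGTGGTGATTTCCG. This occurs on the top strand at positions 64–77.
The product runs from position 31 to position 77, so its length is 77 − 31 + 1 = 47 bp.

47 bp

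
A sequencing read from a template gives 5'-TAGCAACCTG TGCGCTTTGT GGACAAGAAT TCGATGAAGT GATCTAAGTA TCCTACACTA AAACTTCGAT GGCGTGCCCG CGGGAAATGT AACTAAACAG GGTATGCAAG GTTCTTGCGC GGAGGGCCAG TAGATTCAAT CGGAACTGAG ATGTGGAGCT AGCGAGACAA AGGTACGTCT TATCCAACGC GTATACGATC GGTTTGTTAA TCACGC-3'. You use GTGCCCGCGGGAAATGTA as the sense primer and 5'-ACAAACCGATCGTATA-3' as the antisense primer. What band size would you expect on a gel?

Scanning the template, GTGCCCGCGGGAAATGTA occurs at positions 74–91; this primer anneals to the bottom strand there with its 3' end pointing downstream.
Reverse complement of the reverse primer: TATACGATCGGTTTGT. This occurs on the top strand at positions 192–207.
Amplicon spans positions 74–207: 134 bp.

134 bp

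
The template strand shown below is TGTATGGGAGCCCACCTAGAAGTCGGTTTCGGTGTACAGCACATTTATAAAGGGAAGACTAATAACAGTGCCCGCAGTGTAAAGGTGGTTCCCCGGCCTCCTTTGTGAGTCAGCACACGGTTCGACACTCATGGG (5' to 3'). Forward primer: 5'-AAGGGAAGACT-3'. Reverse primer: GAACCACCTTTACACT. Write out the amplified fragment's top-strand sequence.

The forward primer matches the template at positions 50–60.
The reverse primer's reverse complement is AGTGTAAAGGTGGTTC, which matches the template at positions 76–91.
The product is the template from position 50 through 91 (42 bp).

5'-AAGGGAAGACTAATAACAGTGCCCGCAGTGTAAAGGTGGTTC-3'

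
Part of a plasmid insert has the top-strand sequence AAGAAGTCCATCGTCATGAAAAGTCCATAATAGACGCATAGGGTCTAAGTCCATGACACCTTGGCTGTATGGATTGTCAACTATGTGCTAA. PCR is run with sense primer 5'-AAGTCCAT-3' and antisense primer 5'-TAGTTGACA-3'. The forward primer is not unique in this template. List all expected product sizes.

80 bp, 63 bp, 37 bp

The forward primer AAGTCCAT matches the top strand at positions 4–11, 21–28, 47–54.
The reverse primer's reverse complement is TGTCAACTA, matching at positions 75–83.
Each forward site pairs with the reverse site to give a product ending at position 83: sizes 80, 63, 37 bp.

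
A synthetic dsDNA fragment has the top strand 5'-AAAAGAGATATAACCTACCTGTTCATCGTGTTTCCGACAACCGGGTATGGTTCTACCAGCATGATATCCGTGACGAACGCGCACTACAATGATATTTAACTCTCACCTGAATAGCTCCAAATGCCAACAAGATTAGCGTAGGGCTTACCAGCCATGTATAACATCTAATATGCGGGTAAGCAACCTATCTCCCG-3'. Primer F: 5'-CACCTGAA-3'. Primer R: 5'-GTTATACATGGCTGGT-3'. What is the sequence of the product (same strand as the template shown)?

Scanning the template, CACCTGAA occurs at positions 104–111; this primer anneals to the bottom strand there with its 3' end pointing downstream.
Reverse complement of the reverse primer: ACCAGCCATGTATAAC. This occurs on the top strand at positions 147–162.
The product is the template from position 104 through 162 (59 bp).

5'-CACCTGAATAGCTCCAAATGCCAACAAGATTAGCGTAGGGCTTACCAGCCATGTATAAC-3'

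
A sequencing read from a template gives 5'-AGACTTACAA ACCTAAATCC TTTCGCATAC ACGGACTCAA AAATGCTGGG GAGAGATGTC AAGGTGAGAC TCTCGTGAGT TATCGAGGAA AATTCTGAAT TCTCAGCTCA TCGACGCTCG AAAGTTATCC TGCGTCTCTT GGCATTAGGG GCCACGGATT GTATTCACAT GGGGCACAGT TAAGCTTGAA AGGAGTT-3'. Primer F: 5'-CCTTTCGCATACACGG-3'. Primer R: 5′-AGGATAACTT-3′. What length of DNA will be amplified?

113 bp

Scanning the template, CCTTTCGCATACACGG occurs at positions 19–34; this primer anneals to the bottom strand there with its 3' end pointing downstream.
Reverse complement of the reverse primer: AAGTTATCCT. This occurs on the top strand at positions 122–131.
The product runs from position 19 to position 131, so its length is 131 − 19 + 1 = 113 bp.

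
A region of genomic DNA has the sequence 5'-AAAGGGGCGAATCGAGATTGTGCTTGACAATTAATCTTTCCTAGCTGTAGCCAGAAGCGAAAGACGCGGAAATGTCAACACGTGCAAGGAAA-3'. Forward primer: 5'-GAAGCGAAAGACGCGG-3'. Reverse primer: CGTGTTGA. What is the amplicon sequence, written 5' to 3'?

Forward primer GAAGCGAAAGACGCGG is found on the top strand at positions 54–69.
Reverse complement of the reverse primer: TCAACACG. This occurs on the top strand at positions 75–82.
The product is the template from position 54 through 82 (29 bp).

5'-GAAGCGAAAGACGCGGAAATGTCAACACG-3'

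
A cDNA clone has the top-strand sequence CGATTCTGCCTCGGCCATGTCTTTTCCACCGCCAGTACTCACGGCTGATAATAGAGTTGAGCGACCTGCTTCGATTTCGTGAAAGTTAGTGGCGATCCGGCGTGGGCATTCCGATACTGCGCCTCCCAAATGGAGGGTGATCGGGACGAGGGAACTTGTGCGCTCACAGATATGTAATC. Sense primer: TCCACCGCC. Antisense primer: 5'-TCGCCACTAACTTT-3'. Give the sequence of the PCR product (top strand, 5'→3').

5'-TCCACCGCCAGTACTCACGGCTGATAATAGAGTTGAGCGACCTGCTTCGATTTCGTGAAAGTTAGTGGCGA-3'

Forward primer TCCACCGCC is found on the top strand at positions 25–33.
Reverse complement of the reverse primer: AAAGTTAGTGGCGA. This occurs on the top strand at positions 82–95.
The product is the template from position 25 through 95 (71 bp).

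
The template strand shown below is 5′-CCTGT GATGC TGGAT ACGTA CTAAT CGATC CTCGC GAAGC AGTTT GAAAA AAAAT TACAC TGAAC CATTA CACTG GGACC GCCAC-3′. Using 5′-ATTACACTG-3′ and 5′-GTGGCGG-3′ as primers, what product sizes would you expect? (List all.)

The forward primer ATTACACTG matches the top strand at positions 54–62, 67–75.
The reverse primer's reverse complement is CCGCCAC, matching at positions 79–85.
Each forward site pairs with the reverse site to give a product ending at position 85: sizes 32, 19 bp.

32 bp, 19 bp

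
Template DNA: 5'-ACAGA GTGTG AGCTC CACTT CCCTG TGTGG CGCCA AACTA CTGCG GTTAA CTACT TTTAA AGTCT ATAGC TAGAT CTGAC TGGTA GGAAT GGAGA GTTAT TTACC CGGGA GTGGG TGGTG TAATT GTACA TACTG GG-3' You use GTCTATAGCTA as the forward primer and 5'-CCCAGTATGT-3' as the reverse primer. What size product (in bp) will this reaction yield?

76 bp

The forward primer matches the template at positions 62–72.
Reverse complement of the reverse primer: ACATACTGGG. This occurs on the top strand at positions 128–137.
Amplicon spans positions 62–137: 76 bp.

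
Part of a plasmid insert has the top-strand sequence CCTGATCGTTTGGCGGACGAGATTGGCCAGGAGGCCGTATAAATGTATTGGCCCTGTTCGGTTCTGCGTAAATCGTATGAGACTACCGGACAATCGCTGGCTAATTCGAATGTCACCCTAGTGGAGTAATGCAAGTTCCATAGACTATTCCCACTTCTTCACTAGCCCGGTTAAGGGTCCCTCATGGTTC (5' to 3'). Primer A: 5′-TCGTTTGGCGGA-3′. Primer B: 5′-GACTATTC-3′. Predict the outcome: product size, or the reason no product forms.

No product — both primers anneal to the same strand and extend in the same direction.

Primer A (TCGTTTGGCGGA) matches the top strand at positions 6–17 (3' end points downstream).
Primer B (GACTATTC) also matches the top strand directly, at positions 143–150 — its reverse complement GAATAGTC is not present.
Both primers anneal to the bottom strand with 3' ends pointing the same way, so neither can prime synthesis back toward the other.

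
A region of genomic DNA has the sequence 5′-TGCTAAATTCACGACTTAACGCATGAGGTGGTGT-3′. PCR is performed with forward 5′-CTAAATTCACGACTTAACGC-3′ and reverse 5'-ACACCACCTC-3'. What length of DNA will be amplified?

32 bp

Scanning the template, CTAAATTCACGACTTAACGC occurs at positions 3–22; this primer anneals to the bottom strand there with its 3' end pointing downstream.
The reverse primer's reverse complement is GAGGTGGTGT, which matches the template at positions 25–34.
The product runs from position 3 to position 34, so its length is 34 − 3 + 1 = 32 bp.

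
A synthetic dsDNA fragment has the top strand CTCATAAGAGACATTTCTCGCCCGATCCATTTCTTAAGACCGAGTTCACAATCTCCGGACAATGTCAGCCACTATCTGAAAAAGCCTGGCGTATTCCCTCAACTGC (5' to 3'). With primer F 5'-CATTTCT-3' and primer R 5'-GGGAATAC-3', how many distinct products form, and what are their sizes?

Two products: 87 bp, 71 bp

The forward primer CATTTCT matches the top strand at positions 12–18, 28–34.
The reverse primer's reverse complement is GTATTCCC, matching at positions 91–98.
Each forward site pairs with the reverse site to give a product ending at position 98: sizes 87, 71 bp.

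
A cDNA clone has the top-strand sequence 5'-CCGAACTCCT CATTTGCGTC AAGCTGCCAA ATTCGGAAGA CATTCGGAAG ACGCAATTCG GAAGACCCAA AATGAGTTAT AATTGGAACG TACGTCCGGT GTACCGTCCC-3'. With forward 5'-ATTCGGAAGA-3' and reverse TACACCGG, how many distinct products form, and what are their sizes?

Three products: 73 bp, 62 bp, 48 bp

The forward primer ATTCGGAAGA matches the top strand at positions 31–40, 42–51, 56–65.
The reverse primer's reverse complement is CCGGTGTA, matching at positions 96–103.
Each forward site pairs with the reverse site to give a product ending at position 103: sizes 73, 62, 48 bp.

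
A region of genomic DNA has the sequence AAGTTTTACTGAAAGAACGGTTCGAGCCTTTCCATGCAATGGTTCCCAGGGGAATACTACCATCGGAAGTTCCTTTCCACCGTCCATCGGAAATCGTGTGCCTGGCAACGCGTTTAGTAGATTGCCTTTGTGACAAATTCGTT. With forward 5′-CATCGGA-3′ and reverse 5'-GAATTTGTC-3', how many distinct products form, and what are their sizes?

The forward primer CATCGGA matches the top strand at positions 61–67, 85–91.
The reverse primer's reverse complement is GACAAATTC, matching at positions 132–140.
Each forward site pairs with the reverse site to give a product ending at position 140: sizes 80, 56 bp.

Two products: 80 bp, 56 bp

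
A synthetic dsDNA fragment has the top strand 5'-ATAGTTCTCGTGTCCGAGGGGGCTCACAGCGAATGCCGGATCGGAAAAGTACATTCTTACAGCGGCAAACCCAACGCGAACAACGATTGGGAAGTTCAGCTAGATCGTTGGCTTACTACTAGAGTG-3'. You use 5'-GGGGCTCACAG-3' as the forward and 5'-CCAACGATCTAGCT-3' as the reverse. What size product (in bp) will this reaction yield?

93 bp

Forward primer GGGGCTCACAG is found on the top strand at positions 19–29.
Taking the reverse complement of CCAACGATCTAGCT gives AGCTAGATCGTTGG, found at positions 98–111 on the template; the primer anneals here to the top strand with its 3' end pointing upstream.
The product runs from position 19 to position 111, so its length is 111 − 19 + 1 = 93 bp.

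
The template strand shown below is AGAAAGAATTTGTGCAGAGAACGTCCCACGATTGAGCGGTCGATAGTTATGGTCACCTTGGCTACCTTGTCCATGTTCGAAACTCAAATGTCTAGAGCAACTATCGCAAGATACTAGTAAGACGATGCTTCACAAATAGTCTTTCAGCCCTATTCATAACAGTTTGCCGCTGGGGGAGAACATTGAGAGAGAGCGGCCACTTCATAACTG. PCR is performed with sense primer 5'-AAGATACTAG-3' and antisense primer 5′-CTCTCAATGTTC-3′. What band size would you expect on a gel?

82 bp

Forward primer AAGATACTAG is found on the top strand at positions 108–117.
The reverse primer's reverse complement is GAACATTGAGAG, which matches the template at positions 178–189.
Product length = (reverse-primer end) − (forward-primer start) + 1 = 189 − 108 + 1 = 82 bp.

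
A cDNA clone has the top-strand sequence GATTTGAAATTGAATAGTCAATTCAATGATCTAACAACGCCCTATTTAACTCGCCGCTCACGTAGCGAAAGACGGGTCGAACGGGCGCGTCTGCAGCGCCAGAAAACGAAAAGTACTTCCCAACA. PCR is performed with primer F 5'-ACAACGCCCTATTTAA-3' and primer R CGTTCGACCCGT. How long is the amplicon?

The forward primer matches the template at positions 34–49.
The reverse primer's reverse complement is ACGGGTCGAACG, which matches the template at positions 72–83.
Amplicon spans positions 34–83: 50 bp.

50 bp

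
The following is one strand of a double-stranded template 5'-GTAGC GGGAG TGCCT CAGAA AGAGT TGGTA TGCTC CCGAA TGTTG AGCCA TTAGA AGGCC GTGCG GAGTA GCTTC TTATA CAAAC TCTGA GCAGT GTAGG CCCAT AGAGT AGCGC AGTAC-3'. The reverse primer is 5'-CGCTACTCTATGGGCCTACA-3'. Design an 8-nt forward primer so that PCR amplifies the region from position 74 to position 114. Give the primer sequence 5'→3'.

5'-TCTTATAC-3'

The reverse primer's reverse complement TGTAGGCCCATAGAGTAGCG matches the template at positions 95–114; the product starts at position 74.
The forward primer is identical to the top strand over positions 74–81: TCTTATAC.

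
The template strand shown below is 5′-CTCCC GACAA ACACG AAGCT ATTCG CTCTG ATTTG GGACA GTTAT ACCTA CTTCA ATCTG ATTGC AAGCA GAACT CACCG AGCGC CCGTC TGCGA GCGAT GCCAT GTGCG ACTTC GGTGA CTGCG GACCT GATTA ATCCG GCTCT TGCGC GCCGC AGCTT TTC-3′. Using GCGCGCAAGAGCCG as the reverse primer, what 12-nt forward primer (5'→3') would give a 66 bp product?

The reverse primer's reverse complement CGGCTCTTGCGCGC matches the template at positions 139–152, so the product ends at position 152.
A 66 bp product then starts at position 152 − 66 + 1 = 87.
The forward primer is identical to the top strand there: CGTCTGCGAGCG.

5'-CGTCTGCGAGCG-3'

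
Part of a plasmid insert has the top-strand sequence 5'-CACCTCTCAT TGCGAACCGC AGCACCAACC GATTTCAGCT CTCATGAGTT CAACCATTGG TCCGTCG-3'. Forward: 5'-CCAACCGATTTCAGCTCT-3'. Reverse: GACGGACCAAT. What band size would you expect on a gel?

Scanning the template, CCAACCGATTTCAGCTCT occurs at positions 25–42; this primer anneals to the bottom strand there with its 3' end pointing downstream.
Reverse complement of the reverse primer: ATTGGTCCGTC. This occurs on the top strand at positions 56–66.
Amplicon spans positions 25–66: 42 bp.

42 bp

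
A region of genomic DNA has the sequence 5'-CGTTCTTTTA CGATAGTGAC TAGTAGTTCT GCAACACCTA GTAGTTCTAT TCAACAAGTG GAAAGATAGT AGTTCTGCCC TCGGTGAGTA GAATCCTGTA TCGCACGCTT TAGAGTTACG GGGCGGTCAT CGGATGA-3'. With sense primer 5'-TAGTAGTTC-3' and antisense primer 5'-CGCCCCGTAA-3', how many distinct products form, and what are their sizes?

The forward primer TAGTAGTTC matches the top strand at positions 21–29, 39–47, 67–75.
The reverse primer's reverse complement is TTACGGGGCG, matching at positions 116–125.
Each forward site pairs with the reverse site to give a product ending at position 125: sizes 105, 87, 59 bp.

Three products: 105 bp, 87 bp, 59 bp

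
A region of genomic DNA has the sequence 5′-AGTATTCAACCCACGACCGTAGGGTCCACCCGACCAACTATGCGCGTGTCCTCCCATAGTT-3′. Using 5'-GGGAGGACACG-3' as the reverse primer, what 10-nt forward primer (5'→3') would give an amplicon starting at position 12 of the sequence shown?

The reverse primer's reverse complement CGTGTCCTCCC matches the template at positions 45–55; the product starts at position 12.
The forward primer is identical to the top strand over positions 12–21: CACGACCGTA.

5'-CACGACCGTA-3'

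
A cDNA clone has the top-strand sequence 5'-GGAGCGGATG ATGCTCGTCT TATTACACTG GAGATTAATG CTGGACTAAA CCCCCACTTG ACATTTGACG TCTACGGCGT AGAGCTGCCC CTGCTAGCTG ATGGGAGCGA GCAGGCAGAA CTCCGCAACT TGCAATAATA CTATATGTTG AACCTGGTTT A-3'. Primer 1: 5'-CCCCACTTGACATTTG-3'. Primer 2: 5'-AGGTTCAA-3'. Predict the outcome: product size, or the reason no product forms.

Yes — a 104 bp product.

Primer 1 (CCCCACTTGACATTTG) matches the top strand at positions 52–67; it acts as a forward primer.
Primer 2's reverse complement is TTGAACCT, matching the top strand at positions 148–155; it acts as a reverse primer.
The 3' ends face each other across positions 52–155, giving a 104 bp product.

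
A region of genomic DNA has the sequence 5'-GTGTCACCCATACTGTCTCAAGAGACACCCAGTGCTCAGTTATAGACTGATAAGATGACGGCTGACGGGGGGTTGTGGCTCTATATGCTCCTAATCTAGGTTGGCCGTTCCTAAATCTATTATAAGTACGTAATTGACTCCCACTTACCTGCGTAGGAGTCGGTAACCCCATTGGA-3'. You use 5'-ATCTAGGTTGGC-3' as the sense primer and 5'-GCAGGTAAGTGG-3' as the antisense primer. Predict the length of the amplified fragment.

59 bp

Forward primer ATCTAGGTTGGC is found on the top strand at positions 94–105.
Taking the reverse complement of GCAGGTAAGTGG gives CCACTTACCTGC, found at positions 141–152 on the template; the primer anneals here to the top strand with its 3' end pointing upstream.
Product length = (reverse-primer end) − (forward-primer start) + 1 = 152 − 94 + 1 = 59 bp.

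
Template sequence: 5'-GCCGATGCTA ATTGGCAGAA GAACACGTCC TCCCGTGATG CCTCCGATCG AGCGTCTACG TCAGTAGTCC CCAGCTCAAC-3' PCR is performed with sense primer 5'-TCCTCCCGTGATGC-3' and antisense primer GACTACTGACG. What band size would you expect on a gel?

Scanning the template, TCCTCCCGTGATGC occurs at positions 28–41; this primer anneals to the bottom strand there with its 3' end pointing downstream.
Reverse complement of the reverse primer: CGTCAGTAGTC. This occurs on the top strand at positions 59–69.
Amplicon spans positions 28–69: 42 bp.

42 bp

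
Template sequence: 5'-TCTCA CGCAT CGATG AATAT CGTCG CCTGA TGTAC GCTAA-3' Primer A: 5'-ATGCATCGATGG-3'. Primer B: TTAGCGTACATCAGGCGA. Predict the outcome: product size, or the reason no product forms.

Primer A (ATGCATCGATGG) does not match the top strand, and its reverse complement CCATCGATGCAT does not match either.
With no annealing site for primer A, no amplification occurs.

No product — primer A has no binding site in the template.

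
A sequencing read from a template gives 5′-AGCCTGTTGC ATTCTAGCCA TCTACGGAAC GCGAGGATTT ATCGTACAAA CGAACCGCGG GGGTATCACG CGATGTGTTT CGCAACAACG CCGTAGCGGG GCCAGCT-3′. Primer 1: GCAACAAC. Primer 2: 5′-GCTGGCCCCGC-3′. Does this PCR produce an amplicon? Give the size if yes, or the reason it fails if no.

Primer 1 (GCAACAAC) matches the top strand at positions 82–89; it acts as a forward primer.
Primer 2's reverse complement is GCGGGGCCAGC, matching the top strand at positions 96–106; it acts as a reverse primer.
The 3' ends face each other across positions 82–106, giving a 25 bp product.

Yes — a 25 bp product.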